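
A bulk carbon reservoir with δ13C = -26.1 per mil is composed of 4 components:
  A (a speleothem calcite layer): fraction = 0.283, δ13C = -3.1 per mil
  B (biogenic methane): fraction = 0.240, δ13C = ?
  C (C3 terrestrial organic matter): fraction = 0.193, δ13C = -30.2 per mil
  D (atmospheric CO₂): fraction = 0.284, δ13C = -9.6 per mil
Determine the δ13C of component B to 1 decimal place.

Isotope mass balance: δ_bulk = Σ fᵢ·δᵢ.
-26.1 = 0.283×(-3.1) + 0.240×δ_B + 0.193×(-30.2) + 0.284×(-9.6)
0.240·δ_B = -26.1 − (-9.432) = -16.668
δ_B = -16.668 / 0.240 = -69.45 per mil

-69.4 per mil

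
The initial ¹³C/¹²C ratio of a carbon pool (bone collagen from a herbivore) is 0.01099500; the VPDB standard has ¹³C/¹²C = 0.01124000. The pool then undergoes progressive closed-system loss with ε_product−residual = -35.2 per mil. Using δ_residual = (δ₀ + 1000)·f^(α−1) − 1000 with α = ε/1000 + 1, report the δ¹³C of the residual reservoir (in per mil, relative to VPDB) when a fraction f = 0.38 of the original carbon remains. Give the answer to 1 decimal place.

δ₀ = (0.01099500/0.01124000 − 1)×1000 = (0.978203 − 1)×1000 = -21.797 per mil
α − 1 = ε/1000 = -0.0352
f^(α−1) = 0.38^(-0.0352) = 1.034646
δ_res = (-21.797 + 1000) × 1.034646 − 1000 = 1012.093 − 1000 = 12.09 per mil

12.1 per mil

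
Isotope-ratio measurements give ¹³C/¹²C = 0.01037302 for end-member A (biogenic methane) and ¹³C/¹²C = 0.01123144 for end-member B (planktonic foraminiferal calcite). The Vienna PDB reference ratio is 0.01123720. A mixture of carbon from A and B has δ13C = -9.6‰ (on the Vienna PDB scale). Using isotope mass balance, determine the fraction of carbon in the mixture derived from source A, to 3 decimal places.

0.119

δ_A = (0.01037302/0.01123720 − 1)×1000 = (0.923097 − 1)×1000 = -76.903‰
δ_B = (0.01123144/0.01123720 − 1)×1000 = (0.999487 − 1)×1000 = -0.513‰
f_A = (δ_mix − δ_B)/(δ_A − δ_B) = (-9.6 − (-0.513))/(-76.903 − (-0.513))
f_A = -9.087 / -76.391 = 0.1190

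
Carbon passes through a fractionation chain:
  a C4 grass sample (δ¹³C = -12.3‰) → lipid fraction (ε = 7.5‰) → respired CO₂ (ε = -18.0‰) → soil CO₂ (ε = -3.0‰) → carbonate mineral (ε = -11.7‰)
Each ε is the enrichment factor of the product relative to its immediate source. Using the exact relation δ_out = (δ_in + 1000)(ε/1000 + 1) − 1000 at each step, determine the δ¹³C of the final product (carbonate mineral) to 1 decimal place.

step 1: δ = (-12.30 + 1000)·(7.5/1000 + 1) − 1000 = -4.89‰
step 2: δ = (-4.89 + 1000)·(-18.0/1000 + 1) − 1000 = -22.80‰
step 3: δ = (-22.80 + 1000)·(-3.0/1000 + 1) − 1000 = -25.74‰
step 4: δ = (-25.74 + 1000)·(-11.7/1000 + 1) − 1000 = -37.13‰

-37.1‰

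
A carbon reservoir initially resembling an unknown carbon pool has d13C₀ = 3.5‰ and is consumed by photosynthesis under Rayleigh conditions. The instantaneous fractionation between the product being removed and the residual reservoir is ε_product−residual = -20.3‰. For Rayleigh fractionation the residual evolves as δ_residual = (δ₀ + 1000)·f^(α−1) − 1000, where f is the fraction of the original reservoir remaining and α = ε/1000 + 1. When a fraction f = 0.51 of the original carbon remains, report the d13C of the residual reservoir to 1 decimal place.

17.3‰

Rayleigh residual: δ_res = (δ₀ + 1000)·f^(α−1) − 1000
α = ε/1000 + 1 = 0.97970, so α − 1 = -0.02030
f^(α−1) = 0.51^(-0.02030) = 1.013763
δ_res = (3.5 + 1000) × 1.013763 − 1000 = 1017.311 − 1000 = 17.31‰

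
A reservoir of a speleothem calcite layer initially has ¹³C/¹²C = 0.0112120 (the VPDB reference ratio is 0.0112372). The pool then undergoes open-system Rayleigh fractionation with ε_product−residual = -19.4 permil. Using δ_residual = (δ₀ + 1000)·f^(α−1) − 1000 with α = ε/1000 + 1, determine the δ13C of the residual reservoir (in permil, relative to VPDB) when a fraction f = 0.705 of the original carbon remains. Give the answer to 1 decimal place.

δ₀ = (0.0112120/0.0112372 − 1)×1000 = (0.997757 − 1)×1000 = -2.243 permil
α − 1 = ε/1000 = -0.0194
f^(α−1) = 0.705^(-0.0194) = 1.006804
δ_res = (-2.243 + 1000) × 1.006804 − 1000 = 1004.547 − 1000 = 4.55 permil

4.5 permil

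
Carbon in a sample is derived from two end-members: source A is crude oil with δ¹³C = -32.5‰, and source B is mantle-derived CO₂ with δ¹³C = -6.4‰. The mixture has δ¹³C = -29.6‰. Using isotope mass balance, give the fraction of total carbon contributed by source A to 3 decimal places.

0.889

δ_mix = f_A·δ_A + (1 − f_A)·δ_B  ⇒  f_A = (δ_mix − δ_B)/(δ_A − δ_B)
f_A = (-29.6 − (-6.4)) / (-32.5 − (-6.4))
f_A = -23.2 / -26.1 = 0.8889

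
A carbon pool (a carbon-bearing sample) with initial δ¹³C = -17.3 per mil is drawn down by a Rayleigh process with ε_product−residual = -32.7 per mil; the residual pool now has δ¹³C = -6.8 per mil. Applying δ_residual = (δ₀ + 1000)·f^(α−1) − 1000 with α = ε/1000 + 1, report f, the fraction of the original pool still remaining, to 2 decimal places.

α − 1 = ε/1000 = -0.0327
(δ_res + 1000)/(δ₀ + 1000) = (-6.8 + 1000)/(-17.3 + 1000) = 993.2/982.7 = 1.010685
f = 1.010685^(1/-0.0327) = exp(ln(1.010685)/-0.0327) = exp(0.01063/-0.0327)
f = exp(-0.3250) = 0.7225

0.72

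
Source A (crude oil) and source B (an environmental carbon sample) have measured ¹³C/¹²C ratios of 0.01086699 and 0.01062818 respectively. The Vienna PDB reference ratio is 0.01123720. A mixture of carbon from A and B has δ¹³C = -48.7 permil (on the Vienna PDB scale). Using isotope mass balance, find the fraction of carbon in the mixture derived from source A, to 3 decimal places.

δ_A = (0.01086699/0.01123720 − 1)×1000 = (0.967055 − 1)×1000 = -32.945 permil
δ_B = (0.01062818/0.01123720 − 1)×1000 = (0.945803 − 1)×1000 = -54.197 permil
f_A = (δ_mix − δ_B)/(δ_A − δ_B) = (-48.7 − (-54.197))/(-32.945 − (-54.197))
f_A = 5.497 / 21.252 = 0.2587

0.259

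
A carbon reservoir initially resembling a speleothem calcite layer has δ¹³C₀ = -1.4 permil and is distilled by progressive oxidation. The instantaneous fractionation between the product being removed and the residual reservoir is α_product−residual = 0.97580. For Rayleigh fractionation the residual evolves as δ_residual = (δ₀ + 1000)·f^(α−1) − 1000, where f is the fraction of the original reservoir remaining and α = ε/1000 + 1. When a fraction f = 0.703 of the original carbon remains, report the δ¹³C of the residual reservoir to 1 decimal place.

7.2 permil

Rayleigh residual: δ_res = (δ₀ + 1000)·f^(α−1) − 1000
α − 1 = -0.02420
f^(α−1) = 0.703^(-0.02420) = 1.008565
δ_res = (-1.4 + 1000) × 1.008565 − 1000 = 1007.153 − 1000 = 7.15 permil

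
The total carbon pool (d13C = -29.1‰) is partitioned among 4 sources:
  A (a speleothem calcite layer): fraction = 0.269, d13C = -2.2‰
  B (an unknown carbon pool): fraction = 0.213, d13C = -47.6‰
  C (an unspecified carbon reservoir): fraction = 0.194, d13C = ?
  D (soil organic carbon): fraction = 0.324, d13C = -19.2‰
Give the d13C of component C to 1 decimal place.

Isotope mass balance: δ_bulk = Σ fᵢ·δᵢ.
-29.1 = 0.269×(-2.2) + 0.213×(-47.6) + 0.194×δ_C + 0.324×(-19.2)
0.194·δ_C = -29.1 − (-16.951) = -12.149
δ_C = -12.149 / 0.194 = -62.62‰

-62.6‰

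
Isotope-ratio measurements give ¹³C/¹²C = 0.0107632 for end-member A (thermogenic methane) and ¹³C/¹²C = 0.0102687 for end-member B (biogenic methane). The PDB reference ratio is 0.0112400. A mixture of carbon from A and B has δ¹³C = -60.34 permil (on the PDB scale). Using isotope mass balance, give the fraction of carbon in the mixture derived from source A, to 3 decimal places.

0.593

δ_A = (0.0107632/0.0112400 − 1)×1000 = (0.957580 − 1)×1000 = -42.420 permil
δ_B = (0.0102687/0.0112400 − 1)×1000 = (0.913585 − 1)×1000 = -86.415 permil
f_A = (δ_mix − δ_B)/(δ_A − δ_B) = (-60.34 − (-86.415))/(-42.420 − (-86.415))
f_A = 26.075 / 43.995 = 0.5927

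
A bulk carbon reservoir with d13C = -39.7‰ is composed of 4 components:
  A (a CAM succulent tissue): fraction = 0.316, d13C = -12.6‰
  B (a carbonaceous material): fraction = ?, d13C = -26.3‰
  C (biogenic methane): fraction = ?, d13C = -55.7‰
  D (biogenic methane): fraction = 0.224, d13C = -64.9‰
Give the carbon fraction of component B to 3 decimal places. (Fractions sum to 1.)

Let f_B and f_C be the unknown fractions; fractions sum to 1 so f_B + f_C = 0.460.
Mass balance: Σ fᵢ·δᵢ = δ_bulk ⇒ f_B·(-26.3) + f_C·(-55.7) = -39.7 − (-18.519) = -21.181
Substitute f_C = 0.460 − f_B:
f_B·(-26.3 − -55.7) = -21.181 − 0.460×(-55.7) = 4.441
f_B = 4.441 / 29.4 = 0.1511

0.151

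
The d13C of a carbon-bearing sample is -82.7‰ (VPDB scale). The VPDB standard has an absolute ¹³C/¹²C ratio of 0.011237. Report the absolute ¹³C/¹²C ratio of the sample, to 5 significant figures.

0.010308

R_sample = R_standard × (d13C/1000 + 1)
R_sample = 0.011237 × (-82.7/1000 + 1) = 0.011237 × 0.917300
R_sample = 0.0103077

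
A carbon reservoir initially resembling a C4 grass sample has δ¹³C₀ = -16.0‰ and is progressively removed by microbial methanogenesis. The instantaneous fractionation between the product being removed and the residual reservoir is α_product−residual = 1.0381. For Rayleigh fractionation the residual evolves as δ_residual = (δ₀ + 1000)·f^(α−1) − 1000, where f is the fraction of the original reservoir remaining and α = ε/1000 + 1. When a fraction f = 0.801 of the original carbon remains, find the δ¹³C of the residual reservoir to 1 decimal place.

-24.3‰

Rayleigh residual: δ_res = (δ₀ + 1000)·f^(α−1) − 1000
α − 1 = 0.03810
f^(α−1) = 0.801^(0.03810) = 0.991581
δ_res = (-16.0 + 1000) × 0.991581 − 1000 = 975.716 − 1000 = -24.28‰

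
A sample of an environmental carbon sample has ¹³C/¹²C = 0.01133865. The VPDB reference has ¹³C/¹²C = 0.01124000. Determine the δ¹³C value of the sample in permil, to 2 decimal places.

δ¹³C = (R_sample / R_standard − 1) × 1000
R_sample / R_standard = 0.01133865 / 0.01124000 = 1.008777
δ¹³C = (1.008777 − 1) × 1000 = 8.777 permil

8.78 permil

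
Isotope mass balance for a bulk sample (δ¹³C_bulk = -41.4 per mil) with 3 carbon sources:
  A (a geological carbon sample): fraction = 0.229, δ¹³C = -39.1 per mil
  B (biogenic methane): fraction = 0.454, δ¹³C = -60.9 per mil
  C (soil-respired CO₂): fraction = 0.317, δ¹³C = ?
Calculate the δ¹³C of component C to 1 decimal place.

Isotope mass balance: δ_bulk = Σ fᵢ·δᵢ.
-41.4 = 0.229×(-39.1) + 0.454×(-60.9) + 0.317×δ_C
0.317·δ_C = -41.4 − (-36.603) = -4.797
δ_C = -4.797 / 0.317 = -15.13 per mil

-15.1 per mil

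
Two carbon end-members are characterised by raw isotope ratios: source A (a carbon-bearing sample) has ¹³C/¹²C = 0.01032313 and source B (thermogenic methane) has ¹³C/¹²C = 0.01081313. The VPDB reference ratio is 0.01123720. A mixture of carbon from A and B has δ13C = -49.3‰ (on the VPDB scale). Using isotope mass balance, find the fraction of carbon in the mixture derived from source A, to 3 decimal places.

0.265

δ_A = (0.01032313/0.01123720 − 1)×1000 = (0.918657 − 1)×1000 = -81.343‰
δ_B = (0.01081313/0.01123720 − 1)×1000 = (0.962262 − 1)×1000 = -37.738‰
f_A = (δ_mix − δ_B)/(δ_A − δ_B) = (-49.3 − (-37.738))/(-81.343 − (-37.738))
f_A = -11.562 / -43.605 = 0.2652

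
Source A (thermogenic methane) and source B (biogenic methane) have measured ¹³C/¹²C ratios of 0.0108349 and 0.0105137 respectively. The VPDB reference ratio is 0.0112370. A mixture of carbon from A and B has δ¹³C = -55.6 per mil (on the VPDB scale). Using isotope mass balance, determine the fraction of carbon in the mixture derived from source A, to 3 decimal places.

δ_A = (0.0108349/0.0112370 − 1)×1000 = (0.964216 − 1)×1000 = -35.784 per mil
δ_B = (0.0105137/0.0112370 − 1)×1000 = (0.935632 − 1)×1000 = -64.368 per mil
f_A = (δ_mix − δ_B)/(δ_A − δ_B) = (-55.6 − (-64.368))/(-35.784 − (-64.368))
f_A = 8.768 / 28.584 = 0.3067

0.307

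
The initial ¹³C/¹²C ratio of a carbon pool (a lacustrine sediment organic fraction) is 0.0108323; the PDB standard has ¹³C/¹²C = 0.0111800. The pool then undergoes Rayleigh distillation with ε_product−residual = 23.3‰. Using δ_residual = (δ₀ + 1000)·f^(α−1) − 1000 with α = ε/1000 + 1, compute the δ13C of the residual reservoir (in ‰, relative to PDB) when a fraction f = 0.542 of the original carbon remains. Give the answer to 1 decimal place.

δ₀ = (0.0108323/0.0111800 − 1)×1000 = (0.968900 − 1)×1000 = -31.100‰
α − 1 = ε/1000 = 0.0233
f^(α−1) = 0.542^(0.0233) = 0.985830
δ_res = (-31.100 + 1000) × 0.985830 − 1000 = 955.171 − 1000 = -44.83‰

-44.8‰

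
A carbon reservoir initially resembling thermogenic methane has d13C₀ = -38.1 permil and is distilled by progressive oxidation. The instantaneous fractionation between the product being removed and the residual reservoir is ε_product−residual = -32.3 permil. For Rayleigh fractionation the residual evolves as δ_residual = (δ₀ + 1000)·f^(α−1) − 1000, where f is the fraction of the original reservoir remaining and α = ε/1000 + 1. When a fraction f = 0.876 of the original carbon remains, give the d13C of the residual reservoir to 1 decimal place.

Rayleigh residual: δ_res = (δ₀ + 1000)·f^(α−1) − 1000
α = ε/1000 + 1 = 0.96770, so α − 1 = -0.03230
f^(α−1) = 0.876^(-0.03230) = 1.004285
δ_res = (-38.1 + 1000) × 1.004285 − 1000 = 966.022 − 1000 = -33.98 permil

-34.0 permil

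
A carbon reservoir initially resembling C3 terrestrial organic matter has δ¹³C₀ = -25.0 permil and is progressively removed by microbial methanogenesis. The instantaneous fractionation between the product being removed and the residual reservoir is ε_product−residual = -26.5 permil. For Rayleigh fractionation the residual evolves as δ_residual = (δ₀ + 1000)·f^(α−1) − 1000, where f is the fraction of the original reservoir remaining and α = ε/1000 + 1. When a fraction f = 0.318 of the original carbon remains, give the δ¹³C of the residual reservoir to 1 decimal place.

5.1 permil

Rayleigh residual: δ_res = (δ₀ + 1000)·f^(α−1) − 1000
α = ε/1000 + 1 = 0.97350, so α − 1 = -0.02650
f^(α−1) = 0.318^(-0.02650) = 1.030827
δ_res = (-25.0 + 1000) × 1.030827 − 1000 = 1005.056 − 1000 = 5.06 permil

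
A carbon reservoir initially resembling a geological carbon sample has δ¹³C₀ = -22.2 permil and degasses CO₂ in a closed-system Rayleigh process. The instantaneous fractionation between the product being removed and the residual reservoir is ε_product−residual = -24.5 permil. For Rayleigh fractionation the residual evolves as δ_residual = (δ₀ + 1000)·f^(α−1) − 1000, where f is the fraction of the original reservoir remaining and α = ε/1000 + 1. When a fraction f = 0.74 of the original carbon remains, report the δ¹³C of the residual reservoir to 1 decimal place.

-15.0 permil

Rayleigh residual: δ_res = (δ₀ + 1000)·f^(α−1) − 1000
α = ε/1000 + 1 = 0.97550, so α − 1 = -0.02450
f^(α−1) = 0.74^(-0.02450) = 1.007404
δ_res = (-22.2 + 1000) × 1.007404 − 1000 = 985.040 − 1000 = -14.96 permil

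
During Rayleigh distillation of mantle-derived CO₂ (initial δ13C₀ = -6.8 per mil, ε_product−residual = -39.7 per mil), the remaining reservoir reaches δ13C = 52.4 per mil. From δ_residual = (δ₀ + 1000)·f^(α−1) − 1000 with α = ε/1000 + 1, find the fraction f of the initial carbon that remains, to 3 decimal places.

0.233

α − 1 = ε/1000 = -0.0397
(δ_res + 1000)/(δ₀ + 1000) = (52.4 + 1000)/(-6.8 + 1000) = 1052.4/993.2 = 1.059605
f = 1.059605^(1/-0.0397) = exp(ln(1.059605)/-0.0397) = exp(0.05790/-0.0397)
f = exp(-1.4584) = 0.2326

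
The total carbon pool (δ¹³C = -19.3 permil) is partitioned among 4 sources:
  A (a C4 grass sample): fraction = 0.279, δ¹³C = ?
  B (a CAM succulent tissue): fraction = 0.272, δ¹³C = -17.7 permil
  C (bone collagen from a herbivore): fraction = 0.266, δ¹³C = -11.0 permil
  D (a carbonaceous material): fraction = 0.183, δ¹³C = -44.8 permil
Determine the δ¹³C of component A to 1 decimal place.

Isotope mass balance: δ_bulk = Σ fᵢ·δᵢ.
-19.3 = 0.279×δ_A + 0.272×(-17.7) + 0.266×(-11.0) + 0.183×(-44.8)
0.279·δ_A = -19.3 − (-15.939) = -3.361
δ_A = -3.361 / 0.279 = -12.05 permil

-12.0 permil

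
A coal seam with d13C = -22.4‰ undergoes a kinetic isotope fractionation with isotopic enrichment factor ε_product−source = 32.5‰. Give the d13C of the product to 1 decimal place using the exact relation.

9.4‰

To first order, δ_product ≈ δ_source + ε = 10.1‰.
Exactly, δ_product = (δ_source + 1000)·(ε/1000 + 1) − 1000.
δ_product = (-22.4 + 1000) × (32.5/1000 + 1) − 1000
δ_product = 9.37‰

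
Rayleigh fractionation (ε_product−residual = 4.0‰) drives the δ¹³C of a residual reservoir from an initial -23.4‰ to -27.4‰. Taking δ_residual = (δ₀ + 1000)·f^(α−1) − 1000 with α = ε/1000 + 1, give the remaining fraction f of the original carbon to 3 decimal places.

0.358

α − 1 = ε/1000 = 0.0040
(δ_res + 1000)/(δ₀ + 1000) = (-27.4 + 1000)/(-23.4 + 1000) = 972.6/976.6 = 0.995904
f = 0.995904^(1/0.0040) = exp(ln(0.995904)/0.0040) = exp(-0.00410/0.0040)
f = exp(-1.0261) = 0.3584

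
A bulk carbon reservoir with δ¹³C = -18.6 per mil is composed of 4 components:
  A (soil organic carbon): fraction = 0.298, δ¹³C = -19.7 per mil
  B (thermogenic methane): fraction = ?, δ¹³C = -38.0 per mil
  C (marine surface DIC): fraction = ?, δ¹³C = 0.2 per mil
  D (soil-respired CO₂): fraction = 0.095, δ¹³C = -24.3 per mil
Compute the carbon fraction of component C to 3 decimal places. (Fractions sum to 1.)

Let f_C and f_B be the unknown fractions; fractions sum to 1 so f_C + f_B = 0.607.
Mass balance: Σ fᵢ·δᵢ = δ_bulk ⇒ f_C·(0.2) + f_B·(-38.0) = -18.6 − (-8.179) = -10.421
Substitute f_B = 0.607 − f_C:
f_C·(0.2 − -38.0) = -10.421 − 0.607×(-38.0) = 12.645
f_C = 12.645 / 38.2 = 0.3310

0.331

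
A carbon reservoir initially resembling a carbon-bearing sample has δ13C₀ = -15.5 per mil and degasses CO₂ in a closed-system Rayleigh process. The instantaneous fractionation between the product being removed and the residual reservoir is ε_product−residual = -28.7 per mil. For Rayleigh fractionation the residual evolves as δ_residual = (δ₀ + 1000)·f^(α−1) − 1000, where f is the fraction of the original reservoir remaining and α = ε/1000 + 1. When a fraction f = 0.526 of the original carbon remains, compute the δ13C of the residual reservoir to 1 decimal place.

Rayleigh residual: δ_res = (δ₀ + 1000)·f^(α−1) − 1000
α = ε/1000 + 1 = 0.97130, so α − 1 = -0.02870
f^(α−1) = 0.526^(-0.02870) = 1.018609
δ_res = (-15.5 + 1000) × 1.018609 − 1000 = 1002.821 − 1000 = 2.82 per mil

2.8 per mil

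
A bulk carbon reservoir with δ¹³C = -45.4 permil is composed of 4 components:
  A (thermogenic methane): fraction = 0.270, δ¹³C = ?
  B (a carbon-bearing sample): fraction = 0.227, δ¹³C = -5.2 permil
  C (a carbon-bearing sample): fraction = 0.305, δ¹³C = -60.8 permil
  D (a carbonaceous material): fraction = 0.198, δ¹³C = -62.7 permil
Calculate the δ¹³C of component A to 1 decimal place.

-49.1 permil

Isotope mass balance: δ_bulk = Σ fᵢ·δᵢ.
-45.4 = 0.270×δ_A + 0.227×(-5.2) + 0.305×(-60.8) + 0.198×(-62.7)
0.270·δ_A = -45.4 − (-32.139) = -13.261
δ_A = -13.261 / 0.270 = -49.11 permil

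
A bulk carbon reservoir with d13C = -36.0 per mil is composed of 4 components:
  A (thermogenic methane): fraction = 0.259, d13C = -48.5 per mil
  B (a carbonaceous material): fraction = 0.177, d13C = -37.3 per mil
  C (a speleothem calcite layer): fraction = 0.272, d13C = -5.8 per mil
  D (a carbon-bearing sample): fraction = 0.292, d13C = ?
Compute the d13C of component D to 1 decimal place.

Isotope mass balance: δ_bulk = Σ fᵢ·δᵢ.
-36.0 = 0.259×(-48.5) + 0.177×(-37.3) + 0.272×(-5.8) + 0.292×δ_D
0.292·δ_D = -36.0 − (-20.741) = -15.259
δ_D = -15.259 / 0.292 = -52.26 per mil

-52.3 per mil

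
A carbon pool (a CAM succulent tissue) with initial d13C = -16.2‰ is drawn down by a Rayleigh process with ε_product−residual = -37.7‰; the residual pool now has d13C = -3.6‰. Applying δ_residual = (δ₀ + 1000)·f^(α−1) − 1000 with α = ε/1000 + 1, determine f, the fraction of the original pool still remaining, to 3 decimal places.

α − 1 = ε/1000 = -0.0377
(δ_res + 1000)/(δ₀ + 1000) = (-3.6 + 1000)/(-16.2 + 1000) = 996.4/983.8 = 1.012807
f = 1.012807^(1/-0.0377) = exp(ln(1.012807)/-0.0377) = exp(0.01273/-0.0377)
f = exp(-0.3376) = 0.7135

0.714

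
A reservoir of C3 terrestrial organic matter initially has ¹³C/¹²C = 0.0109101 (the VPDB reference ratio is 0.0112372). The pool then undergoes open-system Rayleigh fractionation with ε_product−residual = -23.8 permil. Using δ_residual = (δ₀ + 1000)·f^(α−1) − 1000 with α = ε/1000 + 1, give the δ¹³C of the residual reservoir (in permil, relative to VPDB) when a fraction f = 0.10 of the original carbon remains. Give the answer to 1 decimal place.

δ₀ = (0.0109101/0.0112372 − 1)×1000 = (0.970891 − 1)×1000 = -29.109 permil
α − 1 = ε/1000 = -0.0238
f^(α−1) = 0.10^(-0.0238) = 1.056331
δ_res = (-29.109 + 1000) × 1.056331 − 1000 = 1025.583 − 1000 = 25.58 permil

25.6 permil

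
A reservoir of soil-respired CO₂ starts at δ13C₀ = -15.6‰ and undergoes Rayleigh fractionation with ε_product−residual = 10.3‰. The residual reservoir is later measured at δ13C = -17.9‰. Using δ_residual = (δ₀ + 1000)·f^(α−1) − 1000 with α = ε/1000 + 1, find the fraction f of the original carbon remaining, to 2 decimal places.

0.80

α − 1 = ε/1000 = 0.0103
(δ_res + 1000)/(δ₀ + 1000) = (-17.9 + 1000)/(-15.6 + 1000) = 982.1/984.4 = 0.997664
f = 0.997664^(1/0.0103) = exp(ln(0.997664)/0.0103) = exp(-0.00234/0.0103)
f = exp(-0.2271) = 0.7968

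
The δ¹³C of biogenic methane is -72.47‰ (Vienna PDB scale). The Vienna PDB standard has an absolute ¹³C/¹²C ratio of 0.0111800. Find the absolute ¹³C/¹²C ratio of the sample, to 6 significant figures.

R_sample = R_standard × (δ¹³C/1000 + 1)
R_sample = 0.0111800 × (-72.47/1000 + 1) = 0.0111800 × 0.927530
R_sample = 0.0103698

0.0103698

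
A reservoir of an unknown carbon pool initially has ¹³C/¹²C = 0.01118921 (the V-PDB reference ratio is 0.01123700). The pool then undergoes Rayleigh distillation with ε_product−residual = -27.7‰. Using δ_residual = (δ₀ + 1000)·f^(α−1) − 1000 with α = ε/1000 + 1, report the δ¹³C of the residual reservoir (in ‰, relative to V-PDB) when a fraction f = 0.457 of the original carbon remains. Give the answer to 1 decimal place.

17.6‰

δ₀ = (0.01118921/0.01123700 − 1)×1000 = (0.995747 − 1)×1000 = -4.253‰
α − 1 = ε/1000 = -0.0277
f^(α−1) = 0.457^(-0.0277) = 1.021928
δ_res = (-4.253 + 1000) × 1.021928 − 1000 = 1017.582 − 1000 = 17.58‰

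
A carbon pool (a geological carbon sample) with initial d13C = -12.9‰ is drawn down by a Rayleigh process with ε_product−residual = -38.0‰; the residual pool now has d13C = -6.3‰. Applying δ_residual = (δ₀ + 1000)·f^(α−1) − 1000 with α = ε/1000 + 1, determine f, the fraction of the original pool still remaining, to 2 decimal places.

α − 1 = ε/1000 = -0.0380
(δ_res + 1000)/(δ₀ + 1000) = (-6.3 + 1000)/(-12.9 + 1000) = 993.7/987.1 = 1.006686
f = 1.006686^(1/-0.0380) = exp(ln(1.006686)/-0.0380) = exp(0.00666/-0.0380)
f = exp(-0.1754) = 0.8391

0.84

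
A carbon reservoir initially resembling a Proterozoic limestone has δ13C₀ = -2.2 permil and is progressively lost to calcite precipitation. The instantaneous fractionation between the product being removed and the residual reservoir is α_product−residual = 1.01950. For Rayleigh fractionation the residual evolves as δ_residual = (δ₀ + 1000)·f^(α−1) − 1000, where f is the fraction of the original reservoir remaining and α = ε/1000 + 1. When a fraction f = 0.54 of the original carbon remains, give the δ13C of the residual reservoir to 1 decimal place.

Rayleigh residual: δ_res = (δ₀ + 1000)·f^(α−1) − 1000
α − 1 = 0.01950
f^(α−1) = 0.54^(0.01950) = 0.988056
δ_res = (-2.2 + 1000) × 0.988056 − 1000 = 985.883 − 1000 = -14.12 permil

-14.1 permil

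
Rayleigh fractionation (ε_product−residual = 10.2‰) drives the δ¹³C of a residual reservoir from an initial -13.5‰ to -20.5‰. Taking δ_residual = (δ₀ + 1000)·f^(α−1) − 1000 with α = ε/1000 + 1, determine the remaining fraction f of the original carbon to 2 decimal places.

α − 1 = ε/1000 = 0.0102
(δ_res + 1000)/(δ₀ + 1000) = (-20.5 + 1000)/(-13.5 + 1000) = 979.5/986.5 = 0.992904
f = 0.992904^(1/0.0102) = exp(ln(0.992904)/0.0102) = exp(-0.00712/0.0102)
f = exp(-0.6981) = 0.4975

0.50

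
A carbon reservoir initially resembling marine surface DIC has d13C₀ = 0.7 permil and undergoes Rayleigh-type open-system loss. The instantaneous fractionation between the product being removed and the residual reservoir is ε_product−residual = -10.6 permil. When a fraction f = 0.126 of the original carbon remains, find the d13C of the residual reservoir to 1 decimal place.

22.9 permil

Rayleigh residual: δ_res = (δ₀ + 1000)·f^(α−1) − 1000
α = ε/1000 + 1 = 0.98940, so α − 1 = -0.01060
f^(α−1) = 0.126^(-0.01060) = 1.022200
δ_res = (0.7 + 1000) × 1.022200 − 1000 = 1022.916 − 1000 = 22.92 permil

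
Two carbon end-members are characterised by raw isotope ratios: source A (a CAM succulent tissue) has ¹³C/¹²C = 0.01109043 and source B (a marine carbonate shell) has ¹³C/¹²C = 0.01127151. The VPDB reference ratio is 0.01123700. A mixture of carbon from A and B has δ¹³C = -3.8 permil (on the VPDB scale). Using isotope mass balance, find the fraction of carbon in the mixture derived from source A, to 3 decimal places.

δ_A = (0.01109043/0.01123700 − 1)×1000 = (0.986956 − 1)×1000 = -13.044 permil
δ_B = (0.01127151/0.01123700 − 1)×1000 = (1.003071 − 1)×1000 = 3.071 permil
f_A = (δ_mix − δ_B)/(δ_A − δ_B) = (-3.8 − (3.071))/(-13.044 − (3.071))
f_A = -6.871 / -16.115 = 0.4264

0.426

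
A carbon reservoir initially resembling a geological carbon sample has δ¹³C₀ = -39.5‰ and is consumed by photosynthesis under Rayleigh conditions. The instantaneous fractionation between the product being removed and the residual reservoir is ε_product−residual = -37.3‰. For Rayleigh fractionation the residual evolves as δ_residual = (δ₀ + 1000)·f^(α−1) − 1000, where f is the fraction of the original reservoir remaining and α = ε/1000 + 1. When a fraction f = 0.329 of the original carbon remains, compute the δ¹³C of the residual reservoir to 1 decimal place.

1.2‰

Rayleigh residual: δ_res = (δ₀ + 1000)·f^(α−1) − 1000
α = ε/1000 + 1 = 0.96270, so α − 1 = -0.03730
f^(α−1) = 0.329^(-0.03730) = 1.042338
δ_res = (-39.5 + 1000) × 1.042338 − 1000 = 1001.166 − 1000 = 1.17‰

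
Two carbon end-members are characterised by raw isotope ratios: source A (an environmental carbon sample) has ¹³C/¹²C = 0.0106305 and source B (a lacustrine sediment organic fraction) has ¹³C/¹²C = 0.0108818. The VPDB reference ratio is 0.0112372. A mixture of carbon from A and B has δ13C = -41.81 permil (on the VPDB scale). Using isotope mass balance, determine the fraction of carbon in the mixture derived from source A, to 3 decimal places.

0.455

δ_A = (0.0106305/0.0112372 − 1)×1000 = (0.946010 − 1)×1000 = -53.990 permil
δ_B = (0.0108818/0.0112372 − 1)×1000 = (0.968373 − 1)×1000 = -31.627 permil
f_A = (δ_mix − δ_B)/(δ_A − δ_B) = (-41.81 − (-31.627))/(-53.990 − (-31.627))
f_A = -10.183 / -22.363 = 0.4553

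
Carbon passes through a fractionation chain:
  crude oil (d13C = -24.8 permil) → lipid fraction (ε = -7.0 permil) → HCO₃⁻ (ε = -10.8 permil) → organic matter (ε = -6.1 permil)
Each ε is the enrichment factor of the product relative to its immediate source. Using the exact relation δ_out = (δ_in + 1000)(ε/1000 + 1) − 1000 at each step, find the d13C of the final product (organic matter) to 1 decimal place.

step 1: δ = (-24.80 + 1000)·(-7.0/1000 + 1) − 1000 = -31.63 permil
step 2: δ = (-31.63 + 1000)·(-10.8/1000 + 1) − 1000 = -42.08 permil
step 3: δ = (-42.08 + 1000)·(-6.1/1000 + 1) − 1000 = -47.93 permil

-47.9 permil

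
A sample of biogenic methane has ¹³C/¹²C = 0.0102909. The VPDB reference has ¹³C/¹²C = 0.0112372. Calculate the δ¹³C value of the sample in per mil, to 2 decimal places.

δ¹³C = (R_sample / R_standard − 1) × 1000
R_sample / R_standard = 0.0102909 / 0.0112372 = 0.915789
δ¹³C = (0.915789 − 1) × 1000 = -84.211 per mil

-84.21 per mil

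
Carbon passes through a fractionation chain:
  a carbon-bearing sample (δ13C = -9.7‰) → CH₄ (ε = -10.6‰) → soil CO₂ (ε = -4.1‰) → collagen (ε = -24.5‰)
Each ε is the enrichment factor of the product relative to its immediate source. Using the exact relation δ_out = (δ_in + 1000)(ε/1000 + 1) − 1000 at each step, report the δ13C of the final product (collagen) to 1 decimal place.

step 1: δ = (-9.70 + 1000)·(-10.6/1000 + 1) − 1000 = -20.20‰
step 2: δ = (-20.20 + 1000)·(-4.1/1000 + 1) − 1000 = -24.21‰
step 3: δ = (-24.21 + 1000)·(-24.5/1000 + 1) − 1000 = -48.12‰

-48.1‰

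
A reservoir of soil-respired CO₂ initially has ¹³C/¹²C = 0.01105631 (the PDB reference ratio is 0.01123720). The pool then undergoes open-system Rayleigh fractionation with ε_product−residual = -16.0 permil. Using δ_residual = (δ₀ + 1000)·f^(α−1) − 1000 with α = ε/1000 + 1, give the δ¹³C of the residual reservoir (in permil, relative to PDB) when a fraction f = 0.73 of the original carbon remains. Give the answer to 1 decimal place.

-11.1 permil

δ₀ = (0.01105631/0.01123720 − 1)×1000 = (0.983903 − 1)×1000 = -16.097 permil
α − 1 = ε/1000 = -0.0160
f^(α−1) = 0.73^(-0.0160) = 1.005048
δ_res = (-16.097 + 1000) × 1.005048 − 1000 = 988.869 − 1000 = -11.13 permil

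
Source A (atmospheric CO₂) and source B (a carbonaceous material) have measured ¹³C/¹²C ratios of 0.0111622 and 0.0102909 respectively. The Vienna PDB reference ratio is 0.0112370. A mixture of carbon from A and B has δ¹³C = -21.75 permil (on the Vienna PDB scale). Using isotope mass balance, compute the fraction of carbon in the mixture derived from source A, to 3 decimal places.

δ_A = (0.0111622/0.0112370 − 1)×1000 = (0.993343 − 1)×1000 = -6.657 permil
δ_B = (0.0102909/0.0112370 − 1)×1000 = (0.915805 − 1)×1000 = -84.195 permil
f_A = (δ_mix − δ_B)/(δ_A − δ_B) = (-21.75 − (-84.195))/(-6.657 − (-84.195))
f_A = 62.445 / 77.538 = 0.8053

0.805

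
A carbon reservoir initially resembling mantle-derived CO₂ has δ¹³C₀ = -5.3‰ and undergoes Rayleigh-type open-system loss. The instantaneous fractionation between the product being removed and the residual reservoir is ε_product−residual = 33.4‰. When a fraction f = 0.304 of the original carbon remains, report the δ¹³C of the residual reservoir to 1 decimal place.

Rayleigh residual: δ_res = (δ₀ + 1000)·f^(α−1) − 1000
α = ε/1000 + 1 = 1.03340, so α − 1 = 0.03340
f^(α−1) = 0.304^(0.03340) = 0.961010
δ_res = (-5.3 + 1000) × 0.961010 − 1000 = 955.917 − 1000 = -44.08‰

-44.1‰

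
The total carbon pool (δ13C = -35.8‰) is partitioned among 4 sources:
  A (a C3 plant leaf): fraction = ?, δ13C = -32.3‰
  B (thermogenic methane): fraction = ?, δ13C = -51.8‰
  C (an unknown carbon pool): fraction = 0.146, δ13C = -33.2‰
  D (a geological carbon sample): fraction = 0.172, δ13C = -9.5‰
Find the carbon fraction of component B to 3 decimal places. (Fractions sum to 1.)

0.374

Let f_B and f_A be the unknown fractions; fractions sum to 1 so f_B + f_A = 0.682.
Mass balance: Σ fᵢ·δᵢ = δ_bulk ⇒ f_B·(-51.8) + f_A·(-32.3) = -35.8 − (-6.481) = -29.319
Substitute f_A = 0.682 − f_B:
f_B·(-51.8 − -32.3) = -29.319 − 0.682×(-32.3) = -7.290
f_B = -7.290 / -19.5 = 0.3739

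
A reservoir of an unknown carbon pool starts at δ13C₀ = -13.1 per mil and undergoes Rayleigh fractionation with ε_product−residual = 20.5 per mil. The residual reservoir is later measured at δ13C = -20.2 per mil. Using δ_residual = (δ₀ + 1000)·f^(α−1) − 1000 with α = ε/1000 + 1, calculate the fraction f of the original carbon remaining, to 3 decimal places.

0.703

α − 1 = ε/1000 = 0.0205
(δ_res + 1000)/(δ₀ + 1000) = (-20.2 + 1000)/(-13.1 + 1000) = 979.8/986.9 = 0.992806
f = 0.992806^(1/0.0205) = exp(ln(0.992806)/0.0205) = exp(-0.00722/0.0205)
f = exp(-0.3522) = 0.7031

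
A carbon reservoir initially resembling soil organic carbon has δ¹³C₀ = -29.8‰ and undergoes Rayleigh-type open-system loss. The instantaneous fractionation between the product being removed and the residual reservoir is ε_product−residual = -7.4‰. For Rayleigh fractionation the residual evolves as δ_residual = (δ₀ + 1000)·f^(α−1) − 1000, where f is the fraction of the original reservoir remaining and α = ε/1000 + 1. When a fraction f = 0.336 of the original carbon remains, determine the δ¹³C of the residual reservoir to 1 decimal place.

Rayleigh residual: δ_res = (δ₀ + 1000)·f^(α−1) − 1000
α = ε/1000 + 1 = 0.99260, so α − 1 = -0.00740
f^(α−1) = 0.336^(-0.00740) = 1.008103
δ_res = (-29.8 + 1000) × 1.008103 − 1000 = 978.062 − 1000 = -21.94‰

-21.9‰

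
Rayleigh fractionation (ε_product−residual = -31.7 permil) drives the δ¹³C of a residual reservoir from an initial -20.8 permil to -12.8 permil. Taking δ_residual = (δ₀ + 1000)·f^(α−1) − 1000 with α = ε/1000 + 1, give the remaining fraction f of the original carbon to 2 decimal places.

α − 1 = ε/1000 = -0.0317
(δ_res + 1000)/(δ₀ + 1000) = (-12.8 + 1000)/(-20.8 + 1000) = 987.2/979.2 = 1.008170
f = 1.008170^(1/-0.0317) = exp(ln(1.008170)/-0.0317) = exp(0.00814/-0.0317)
f = exp(-0.2567) = 0.7736

0.77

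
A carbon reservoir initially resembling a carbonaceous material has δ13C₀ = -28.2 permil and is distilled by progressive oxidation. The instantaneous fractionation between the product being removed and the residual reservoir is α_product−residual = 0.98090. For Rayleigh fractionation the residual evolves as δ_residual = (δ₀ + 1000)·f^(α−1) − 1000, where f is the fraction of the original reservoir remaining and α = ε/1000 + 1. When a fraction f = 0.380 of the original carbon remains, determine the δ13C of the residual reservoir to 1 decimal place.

-10.1 permil

Rayleigh residual: δ_res = (δ₀ + 1000)·f^(α−1) − 1000
α − 1 = -0.01910
f^(α−1) = 0.380^(-0.01910) = 1.018653
δ_res = (-28.2 + 1000) × 1.018653 − 1000 = 989.927 − 1000 = -10.07 permil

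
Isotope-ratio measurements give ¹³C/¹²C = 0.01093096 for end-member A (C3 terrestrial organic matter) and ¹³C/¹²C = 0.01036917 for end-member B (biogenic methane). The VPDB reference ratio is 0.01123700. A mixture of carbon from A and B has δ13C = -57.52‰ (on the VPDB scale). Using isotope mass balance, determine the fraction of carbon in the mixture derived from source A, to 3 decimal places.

δ_A = (0.01093096/0.01123700 − 1)×1000 = (0.972765 − 1)×1000 = -27.235‰
δ_B = (0.01036917/0.01123700 − 1)×1000 = (0.922770 − 1)×1000 = -77.230‰
f_A = (δ_mix − δ_B)/(δ_A − δ_B) = (-57.52 − (-77.230))/(-27.235 − (-77.230))
f_A = 19.710 / 49.995 = 0.3942

0.394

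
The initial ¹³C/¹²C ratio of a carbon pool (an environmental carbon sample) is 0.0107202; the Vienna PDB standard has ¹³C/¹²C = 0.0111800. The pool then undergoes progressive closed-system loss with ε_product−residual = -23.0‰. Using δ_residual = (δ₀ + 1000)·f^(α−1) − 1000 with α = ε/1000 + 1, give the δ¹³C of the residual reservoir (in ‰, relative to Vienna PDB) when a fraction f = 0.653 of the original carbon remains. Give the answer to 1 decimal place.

-31.7‰

δ₀ = (0.0107202/0.0111800 − 1)×1000 = (0.958873 − 1)×1000 = -41.127‰
α − 1 = ε/1000 = -0.0230
f^(α−1) = 0.653^(-0.0230) = 1.009850
δ_res = (-41.127 + 1000) × 1.009850 − 1000 = 968.318 − 1000 = -31.68‰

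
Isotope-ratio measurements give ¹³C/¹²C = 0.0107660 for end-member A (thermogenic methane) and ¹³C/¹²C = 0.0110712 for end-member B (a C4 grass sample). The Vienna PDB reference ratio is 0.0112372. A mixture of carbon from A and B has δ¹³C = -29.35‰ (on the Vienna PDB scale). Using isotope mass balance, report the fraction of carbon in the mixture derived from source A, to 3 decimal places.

δ_A = (0.0107660/0.0112372 − 1)×1000 = (0.958068 − 1)×1000 = -41.932‰
δ_B = (0.0110712/0.0112372 − 1)×1000 = (0.985228 − 1)×1000 = -14.772‰
f_A = (δ_mix − δ_B)/(δ_A − δ_B) = (-29.35 − (-14.772))/(-41.932 − (-14.772))
f_A = -14.578 / -27.160 = 0.5367

0.537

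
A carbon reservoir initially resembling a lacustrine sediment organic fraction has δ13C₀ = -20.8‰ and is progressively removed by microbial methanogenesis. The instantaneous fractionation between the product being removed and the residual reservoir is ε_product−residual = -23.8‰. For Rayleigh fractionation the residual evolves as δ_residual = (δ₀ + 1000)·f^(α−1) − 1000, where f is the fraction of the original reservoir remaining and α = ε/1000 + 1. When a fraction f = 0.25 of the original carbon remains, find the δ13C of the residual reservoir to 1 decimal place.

12.0‰

Rayleigh residual: δ_res = (δ₀ + 1000)·f^(α−1) − 1000
α = ε/1000 + 1 = 0.97620, so α − 1 = -0.02380
f^(α−1) = 0.25^(-0.02380) = 1.033544
δ_res = (-20.8 + 1000) × 1.033544 − 1000 = 1012.046 − 1000 = 12.05‰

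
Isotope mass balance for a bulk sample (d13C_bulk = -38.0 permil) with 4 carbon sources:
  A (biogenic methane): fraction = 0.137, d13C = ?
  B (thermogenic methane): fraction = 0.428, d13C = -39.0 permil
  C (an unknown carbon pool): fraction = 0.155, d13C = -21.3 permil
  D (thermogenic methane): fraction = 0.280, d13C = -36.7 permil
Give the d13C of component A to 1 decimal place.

-56.4 permil

Isotope mass balance: δ_bulk = Σ fᵢ·δᵢ.
-38.0 = 0.137×δ_A + 0.428×(-39.0) + 0.155×(-21.3) + 0.280×(-36.7)
0.137·δ_A = -38.0 − (-30.270) = -7.730
δ_A = -7.730 / 0.137 = -56.43 permil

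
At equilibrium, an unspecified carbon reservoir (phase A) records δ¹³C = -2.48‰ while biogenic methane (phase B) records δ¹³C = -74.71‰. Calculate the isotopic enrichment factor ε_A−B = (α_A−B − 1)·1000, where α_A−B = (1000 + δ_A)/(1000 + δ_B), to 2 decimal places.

α_A−B = (1000 + -2.48) / (1000 + -74.71) = 997.52 / 925.29 = 1.078062
ε_A−B = (1.078062 − 1) × 1000 = 78.062‰
(The approximation ε ≈ δ_A − δ_B would give 72.23‰.)

78.06‰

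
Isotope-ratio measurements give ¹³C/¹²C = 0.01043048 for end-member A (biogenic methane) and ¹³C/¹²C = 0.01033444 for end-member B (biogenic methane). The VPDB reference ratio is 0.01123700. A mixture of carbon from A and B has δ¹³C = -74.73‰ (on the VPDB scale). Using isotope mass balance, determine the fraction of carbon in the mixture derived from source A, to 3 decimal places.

δ_A = (0.01043048/0.01123700 − 1)×1000 = (0.928226 − 1)×1000 = -71.774‰
δ_B = (0.01033444/0.01123700 − 1)×1000 = (0.919680 − 1)×1000 = -80.320‰
f_A = (δ_mix − δ_B)/(δ_A − δ_B) = (-74.73 − (-80.320))/(-71.774 − (-80.320))
f_A = 5.590 / 8.547 = 0.6541

0.654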